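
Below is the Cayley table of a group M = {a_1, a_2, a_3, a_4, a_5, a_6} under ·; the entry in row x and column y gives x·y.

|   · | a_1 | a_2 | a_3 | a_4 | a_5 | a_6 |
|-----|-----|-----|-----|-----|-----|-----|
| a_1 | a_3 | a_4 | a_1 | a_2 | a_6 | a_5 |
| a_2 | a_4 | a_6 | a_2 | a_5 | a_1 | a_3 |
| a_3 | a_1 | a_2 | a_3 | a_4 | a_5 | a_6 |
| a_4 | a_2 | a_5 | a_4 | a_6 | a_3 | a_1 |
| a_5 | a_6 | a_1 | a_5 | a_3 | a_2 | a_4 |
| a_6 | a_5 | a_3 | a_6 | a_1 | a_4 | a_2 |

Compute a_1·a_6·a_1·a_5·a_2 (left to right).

a_5

a_1·a_6 = a_5
a_5·a_1 = a_6
a_6·a_5 = a_4
a_4·a_2 = a_5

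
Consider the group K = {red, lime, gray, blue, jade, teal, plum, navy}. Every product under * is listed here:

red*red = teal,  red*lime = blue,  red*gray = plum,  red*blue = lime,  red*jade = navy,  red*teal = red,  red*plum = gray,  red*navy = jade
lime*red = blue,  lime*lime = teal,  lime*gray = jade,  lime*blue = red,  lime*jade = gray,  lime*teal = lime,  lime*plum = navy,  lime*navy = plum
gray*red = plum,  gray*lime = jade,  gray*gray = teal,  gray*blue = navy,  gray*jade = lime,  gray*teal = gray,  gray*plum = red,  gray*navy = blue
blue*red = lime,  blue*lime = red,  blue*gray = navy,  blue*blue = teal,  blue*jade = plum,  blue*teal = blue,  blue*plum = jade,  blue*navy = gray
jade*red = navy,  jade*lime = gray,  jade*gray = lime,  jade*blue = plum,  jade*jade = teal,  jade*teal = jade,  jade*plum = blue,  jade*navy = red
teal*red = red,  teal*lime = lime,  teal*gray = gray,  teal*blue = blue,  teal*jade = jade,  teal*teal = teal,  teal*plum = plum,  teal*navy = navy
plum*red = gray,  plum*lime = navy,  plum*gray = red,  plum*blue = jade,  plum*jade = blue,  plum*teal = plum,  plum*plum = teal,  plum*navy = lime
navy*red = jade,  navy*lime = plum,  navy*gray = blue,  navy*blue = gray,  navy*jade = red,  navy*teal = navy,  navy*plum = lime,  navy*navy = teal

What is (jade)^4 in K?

jade^1 = jade
jade^2 = jade*jade = teal
jade^3 = teal*jade = jade
jade^4 = jade*jade = teal
(Structurally, K here is isomorphic to the elementary abelian group (Z_2)^3.)

teal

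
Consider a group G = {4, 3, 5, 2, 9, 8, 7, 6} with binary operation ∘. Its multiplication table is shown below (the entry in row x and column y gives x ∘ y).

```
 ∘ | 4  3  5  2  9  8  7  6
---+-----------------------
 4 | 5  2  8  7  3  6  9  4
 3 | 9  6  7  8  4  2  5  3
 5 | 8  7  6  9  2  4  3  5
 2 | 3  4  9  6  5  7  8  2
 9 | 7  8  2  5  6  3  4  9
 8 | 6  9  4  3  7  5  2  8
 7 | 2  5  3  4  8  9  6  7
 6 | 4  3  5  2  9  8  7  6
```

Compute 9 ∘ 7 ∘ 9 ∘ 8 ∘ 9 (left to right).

5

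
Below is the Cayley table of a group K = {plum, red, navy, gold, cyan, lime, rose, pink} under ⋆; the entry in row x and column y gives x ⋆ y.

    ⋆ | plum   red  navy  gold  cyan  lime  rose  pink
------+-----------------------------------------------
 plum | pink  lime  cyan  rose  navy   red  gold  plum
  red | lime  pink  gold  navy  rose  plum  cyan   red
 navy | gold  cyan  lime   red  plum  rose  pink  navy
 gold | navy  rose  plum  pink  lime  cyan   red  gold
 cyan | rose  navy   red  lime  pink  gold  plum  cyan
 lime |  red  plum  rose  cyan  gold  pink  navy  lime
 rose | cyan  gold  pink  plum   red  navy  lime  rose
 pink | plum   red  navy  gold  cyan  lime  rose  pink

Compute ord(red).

The identity element is pink (its row matches the header).
red^1 = red
red^2 = red ⋆ red = pink
The first power of red equal to the identity is red^2, so ord(red) = 2.

2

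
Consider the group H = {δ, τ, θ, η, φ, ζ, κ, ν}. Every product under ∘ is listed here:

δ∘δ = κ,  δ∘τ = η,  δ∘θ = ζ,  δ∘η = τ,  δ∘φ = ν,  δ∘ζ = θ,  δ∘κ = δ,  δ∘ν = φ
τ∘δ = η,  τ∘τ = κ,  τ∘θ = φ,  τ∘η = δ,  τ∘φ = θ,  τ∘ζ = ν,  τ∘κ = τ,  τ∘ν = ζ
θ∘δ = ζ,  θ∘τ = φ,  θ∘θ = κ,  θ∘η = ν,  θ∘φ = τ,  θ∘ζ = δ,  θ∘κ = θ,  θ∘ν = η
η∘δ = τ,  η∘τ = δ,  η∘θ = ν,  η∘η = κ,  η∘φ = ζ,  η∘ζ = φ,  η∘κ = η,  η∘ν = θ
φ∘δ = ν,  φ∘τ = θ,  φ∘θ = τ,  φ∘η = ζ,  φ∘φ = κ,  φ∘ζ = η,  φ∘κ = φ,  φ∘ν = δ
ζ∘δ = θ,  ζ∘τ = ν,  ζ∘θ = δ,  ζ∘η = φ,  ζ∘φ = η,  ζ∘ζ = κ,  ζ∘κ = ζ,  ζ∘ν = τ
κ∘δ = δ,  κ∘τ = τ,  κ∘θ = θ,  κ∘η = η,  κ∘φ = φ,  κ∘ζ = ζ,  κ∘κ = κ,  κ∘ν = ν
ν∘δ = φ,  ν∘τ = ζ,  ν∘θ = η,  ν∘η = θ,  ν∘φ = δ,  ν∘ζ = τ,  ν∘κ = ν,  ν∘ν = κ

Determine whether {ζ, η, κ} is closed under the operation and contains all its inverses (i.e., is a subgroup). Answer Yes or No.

No

ζ ∘ η = φ, which is not in {ζ, η, κ}.
The subset is not closed under ∘, so it is not a subgroup.
(Structurally, H here is isomorphic to the elementary abelian group (Z_2)^3.)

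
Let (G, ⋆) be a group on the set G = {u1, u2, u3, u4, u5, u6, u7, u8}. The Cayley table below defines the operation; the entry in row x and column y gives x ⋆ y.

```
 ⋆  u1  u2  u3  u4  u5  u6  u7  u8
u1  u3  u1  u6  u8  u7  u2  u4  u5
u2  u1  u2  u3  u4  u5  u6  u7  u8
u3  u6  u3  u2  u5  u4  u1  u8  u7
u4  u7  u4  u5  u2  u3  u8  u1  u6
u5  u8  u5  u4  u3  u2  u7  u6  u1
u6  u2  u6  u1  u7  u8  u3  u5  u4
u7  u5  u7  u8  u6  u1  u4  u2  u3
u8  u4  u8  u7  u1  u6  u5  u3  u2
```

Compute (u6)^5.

u6^1 = u6
u6^2 = u6 ⋆ u6 = u3
u6^3 = u3 ⋆ u6 = u1
u6^4 = u1 ⋆ u6 = u2
u6^5 = u2 ⋆ u6 = u6

u6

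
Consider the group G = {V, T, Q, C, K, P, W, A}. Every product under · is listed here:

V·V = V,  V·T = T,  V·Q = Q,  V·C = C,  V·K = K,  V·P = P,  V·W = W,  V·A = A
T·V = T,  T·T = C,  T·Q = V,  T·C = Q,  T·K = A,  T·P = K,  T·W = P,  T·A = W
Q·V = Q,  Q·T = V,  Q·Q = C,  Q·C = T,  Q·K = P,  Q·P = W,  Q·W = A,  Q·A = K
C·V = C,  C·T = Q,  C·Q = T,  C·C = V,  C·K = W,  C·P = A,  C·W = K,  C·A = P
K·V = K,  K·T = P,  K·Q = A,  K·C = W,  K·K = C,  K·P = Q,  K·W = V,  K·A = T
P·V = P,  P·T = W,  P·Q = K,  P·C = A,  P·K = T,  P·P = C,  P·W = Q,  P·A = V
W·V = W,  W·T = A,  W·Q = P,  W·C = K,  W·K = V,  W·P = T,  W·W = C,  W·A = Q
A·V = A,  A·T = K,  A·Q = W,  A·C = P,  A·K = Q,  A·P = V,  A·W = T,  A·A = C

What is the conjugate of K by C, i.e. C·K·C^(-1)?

The identity is V. In row C, the entry V sits in column C, so C^(-1) = C.
C·K = W
W·C = K
(Structurally, G here is isomorphic to the quaternion group Q_8.)

K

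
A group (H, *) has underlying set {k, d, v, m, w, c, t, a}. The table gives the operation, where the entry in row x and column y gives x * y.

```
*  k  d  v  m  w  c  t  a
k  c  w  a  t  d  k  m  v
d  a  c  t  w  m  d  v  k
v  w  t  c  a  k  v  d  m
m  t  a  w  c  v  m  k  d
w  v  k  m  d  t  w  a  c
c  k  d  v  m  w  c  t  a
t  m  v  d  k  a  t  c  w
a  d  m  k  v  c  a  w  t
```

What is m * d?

Read row m, column d: m * d = a.

a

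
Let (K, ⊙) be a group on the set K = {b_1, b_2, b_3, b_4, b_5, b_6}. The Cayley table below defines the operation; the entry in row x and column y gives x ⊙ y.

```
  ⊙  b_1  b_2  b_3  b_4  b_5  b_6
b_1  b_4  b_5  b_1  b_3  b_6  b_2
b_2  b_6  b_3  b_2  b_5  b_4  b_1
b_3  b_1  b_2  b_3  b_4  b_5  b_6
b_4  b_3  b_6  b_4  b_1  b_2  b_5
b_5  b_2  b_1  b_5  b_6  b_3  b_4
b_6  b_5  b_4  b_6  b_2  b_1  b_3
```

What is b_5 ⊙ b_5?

b_3

Read row b_5, column b_5: b_5 ⊙ b_5 = b_3.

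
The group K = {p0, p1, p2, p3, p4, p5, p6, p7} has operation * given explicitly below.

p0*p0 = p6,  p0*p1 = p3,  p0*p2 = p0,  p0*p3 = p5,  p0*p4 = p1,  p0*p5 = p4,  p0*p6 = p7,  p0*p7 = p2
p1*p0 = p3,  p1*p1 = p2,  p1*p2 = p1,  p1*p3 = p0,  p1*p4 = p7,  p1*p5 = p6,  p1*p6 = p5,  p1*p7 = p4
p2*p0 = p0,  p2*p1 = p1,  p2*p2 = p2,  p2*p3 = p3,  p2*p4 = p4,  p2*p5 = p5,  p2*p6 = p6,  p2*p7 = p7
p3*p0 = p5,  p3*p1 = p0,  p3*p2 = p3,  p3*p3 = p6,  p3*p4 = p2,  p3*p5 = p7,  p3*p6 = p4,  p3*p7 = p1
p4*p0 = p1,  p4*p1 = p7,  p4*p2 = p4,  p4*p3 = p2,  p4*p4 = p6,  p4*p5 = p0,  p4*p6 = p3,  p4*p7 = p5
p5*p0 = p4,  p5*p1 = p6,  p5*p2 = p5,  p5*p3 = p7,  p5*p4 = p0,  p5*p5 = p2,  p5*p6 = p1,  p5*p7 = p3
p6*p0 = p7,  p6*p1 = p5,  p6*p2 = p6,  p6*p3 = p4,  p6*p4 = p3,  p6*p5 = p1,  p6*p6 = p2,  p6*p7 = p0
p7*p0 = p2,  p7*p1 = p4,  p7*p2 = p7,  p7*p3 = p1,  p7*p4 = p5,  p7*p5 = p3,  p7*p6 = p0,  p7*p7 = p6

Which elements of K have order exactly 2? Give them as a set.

{p1, p5, p6}

Identity is p2. Compute the order of each non-identity element by repeated multiplication:
  p0: p0 → p6 → p7 → p2  (order 4)
  p1: p1 → p2  (order 2)
  p3: p3 → p6 → p4 → p2  (order 4)
  p4: p4 → p6 → p3 → p2  (order 4)
  p5: p5 → p2  (order 2)
  p6: p6 → p2  (order 2)
  p7: p7 → p6 → p0 → p2  (order 4)
Elements of order 2: {p1, p5, p6}.
(Structurally, K here is isomorphic to Z_2 x Z_4.)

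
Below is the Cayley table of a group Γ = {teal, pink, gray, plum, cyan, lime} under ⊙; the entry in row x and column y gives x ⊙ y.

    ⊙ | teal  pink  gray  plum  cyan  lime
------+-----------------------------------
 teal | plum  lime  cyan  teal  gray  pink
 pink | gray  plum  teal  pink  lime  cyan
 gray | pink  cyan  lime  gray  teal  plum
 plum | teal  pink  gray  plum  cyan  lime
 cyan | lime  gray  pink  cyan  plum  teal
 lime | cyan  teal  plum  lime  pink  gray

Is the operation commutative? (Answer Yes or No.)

No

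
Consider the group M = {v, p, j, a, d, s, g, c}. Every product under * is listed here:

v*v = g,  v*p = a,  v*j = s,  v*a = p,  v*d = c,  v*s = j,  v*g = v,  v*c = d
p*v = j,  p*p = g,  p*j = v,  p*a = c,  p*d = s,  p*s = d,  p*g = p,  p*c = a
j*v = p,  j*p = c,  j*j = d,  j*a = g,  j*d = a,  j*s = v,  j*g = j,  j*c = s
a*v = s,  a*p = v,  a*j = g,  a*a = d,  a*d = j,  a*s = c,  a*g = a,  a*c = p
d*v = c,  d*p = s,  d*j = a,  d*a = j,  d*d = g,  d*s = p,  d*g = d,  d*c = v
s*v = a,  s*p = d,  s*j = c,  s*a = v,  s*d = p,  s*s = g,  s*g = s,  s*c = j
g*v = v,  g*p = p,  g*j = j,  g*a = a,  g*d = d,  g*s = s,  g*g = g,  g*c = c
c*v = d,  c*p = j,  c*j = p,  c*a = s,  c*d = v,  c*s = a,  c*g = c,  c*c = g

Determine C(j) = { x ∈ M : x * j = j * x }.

{a, d, g, j}

Compare row j with column j entry by entry.
d * j = a = j * d, so d commutes with j.
p * j = v but j * p = c, so p does not.
Collecting the elements that commute with j: C(j) = {a, d, g, j}.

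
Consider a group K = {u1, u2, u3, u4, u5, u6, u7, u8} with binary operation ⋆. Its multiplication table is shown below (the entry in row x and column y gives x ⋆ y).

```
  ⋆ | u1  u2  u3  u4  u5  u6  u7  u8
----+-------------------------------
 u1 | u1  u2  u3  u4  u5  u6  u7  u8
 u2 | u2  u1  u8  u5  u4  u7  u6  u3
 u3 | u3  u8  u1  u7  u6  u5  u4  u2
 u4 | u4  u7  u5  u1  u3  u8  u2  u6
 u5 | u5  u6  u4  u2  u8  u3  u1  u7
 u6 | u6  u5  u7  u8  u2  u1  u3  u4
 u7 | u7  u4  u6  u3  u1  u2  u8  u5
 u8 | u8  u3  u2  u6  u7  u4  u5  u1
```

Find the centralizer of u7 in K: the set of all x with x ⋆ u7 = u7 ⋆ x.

Compare row u7 with column u7 entry by entry.
u5 ⋆ u7 = u1 = u7 ⋆ u5, so u5 commutes with u7.
u6 ⋆ u7 = u3 but u7 ⋆ u6 = u2, so u6 does not.
Collecting the elements that commute with u7: C(u7) = {u1, u5, u7, u8}.

{u1, u5, u7, u8}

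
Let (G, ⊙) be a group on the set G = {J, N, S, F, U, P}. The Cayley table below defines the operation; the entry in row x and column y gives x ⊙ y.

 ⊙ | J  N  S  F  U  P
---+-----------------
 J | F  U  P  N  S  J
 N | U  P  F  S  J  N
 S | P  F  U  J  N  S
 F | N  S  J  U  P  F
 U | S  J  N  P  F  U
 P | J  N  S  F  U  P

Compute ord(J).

The identity element is P (its row matches the header).
J^1 = J
J^2 = J ⊙ J = F
J^3 = F ⊙ J = N
J^4 = N ⊙ J = U
J^5 = U ⊙ J = S
J^6 = S ⊙ J = P
The first power of J equal to the identity is J^6, so ord(J) = 6.
(Structurally, G here is isomorphic to the cyclic group Z_6.)

6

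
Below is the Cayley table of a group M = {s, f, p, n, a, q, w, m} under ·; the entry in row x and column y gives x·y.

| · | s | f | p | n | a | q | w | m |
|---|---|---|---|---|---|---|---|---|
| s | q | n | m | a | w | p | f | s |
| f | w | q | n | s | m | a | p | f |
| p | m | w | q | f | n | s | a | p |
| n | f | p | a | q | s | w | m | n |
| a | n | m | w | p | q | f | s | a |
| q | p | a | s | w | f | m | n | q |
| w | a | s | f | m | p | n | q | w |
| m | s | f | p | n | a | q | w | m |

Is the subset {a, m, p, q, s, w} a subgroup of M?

q·w = n, which is not in {a, m, p, q, s, w}.
The subset is not closed under ·, so it is not a subgroup.

No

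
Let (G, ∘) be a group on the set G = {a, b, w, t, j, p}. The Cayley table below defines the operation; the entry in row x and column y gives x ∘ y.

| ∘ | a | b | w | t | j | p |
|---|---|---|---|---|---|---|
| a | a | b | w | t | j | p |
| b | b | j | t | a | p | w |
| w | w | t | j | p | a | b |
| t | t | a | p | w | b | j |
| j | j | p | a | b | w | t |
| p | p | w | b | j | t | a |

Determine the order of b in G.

The identity element is a (its row matches the header).
b^1 = b
b^2 = b ∘ b = j
b^3 = j ∘ b = p
b^4 = p ∘ b = w
b^5 = w ∘ b = t
b^6 = t ∘ b = a
The first power of b equal to the identity is b^6, so ord(b) = 6.
(Structurally, G here is isomorphic to the cyclic group Z_6.)

6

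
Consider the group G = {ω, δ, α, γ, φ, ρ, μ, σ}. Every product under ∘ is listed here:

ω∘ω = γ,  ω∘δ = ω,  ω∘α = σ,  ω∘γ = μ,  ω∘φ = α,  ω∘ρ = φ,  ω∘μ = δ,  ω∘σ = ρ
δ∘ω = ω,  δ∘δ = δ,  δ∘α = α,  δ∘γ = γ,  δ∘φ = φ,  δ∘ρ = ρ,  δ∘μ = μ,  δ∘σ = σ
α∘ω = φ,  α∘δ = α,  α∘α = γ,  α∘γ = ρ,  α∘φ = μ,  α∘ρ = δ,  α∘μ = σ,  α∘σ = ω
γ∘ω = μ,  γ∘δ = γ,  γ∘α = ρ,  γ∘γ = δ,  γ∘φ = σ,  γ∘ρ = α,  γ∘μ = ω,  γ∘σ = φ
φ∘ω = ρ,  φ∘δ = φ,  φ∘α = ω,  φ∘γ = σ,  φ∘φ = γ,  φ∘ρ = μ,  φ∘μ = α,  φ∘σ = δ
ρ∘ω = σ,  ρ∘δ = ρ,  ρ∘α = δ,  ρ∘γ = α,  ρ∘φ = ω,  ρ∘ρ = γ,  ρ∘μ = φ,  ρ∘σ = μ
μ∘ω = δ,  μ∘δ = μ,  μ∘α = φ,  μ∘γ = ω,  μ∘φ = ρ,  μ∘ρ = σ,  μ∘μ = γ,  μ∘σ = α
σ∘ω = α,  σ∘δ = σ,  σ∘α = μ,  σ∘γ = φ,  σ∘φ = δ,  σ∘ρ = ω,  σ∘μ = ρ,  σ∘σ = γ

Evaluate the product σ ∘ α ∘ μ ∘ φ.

σ ∘ α = μ
μ ∘ μ = γ
γ ∘ φ = σ

σ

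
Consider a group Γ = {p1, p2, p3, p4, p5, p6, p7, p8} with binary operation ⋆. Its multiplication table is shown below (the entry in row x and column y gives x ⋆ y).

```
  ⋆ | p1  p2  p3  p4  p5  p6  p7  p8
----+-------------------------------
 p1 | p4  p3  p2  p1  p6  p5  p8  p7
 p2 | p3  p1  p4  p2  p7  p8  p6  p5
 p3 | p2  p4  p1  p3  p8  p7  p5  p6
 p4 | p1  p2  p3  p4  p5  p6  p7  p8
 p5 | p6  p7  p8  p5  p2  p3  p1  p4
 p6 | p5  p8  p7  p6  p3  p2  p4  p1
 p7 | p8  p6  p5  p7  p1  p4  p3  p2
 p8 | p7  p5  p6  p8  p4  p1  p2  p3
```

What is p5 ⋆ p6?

Read row p5, column p6: p5 ⋆ p6 = p3.

p3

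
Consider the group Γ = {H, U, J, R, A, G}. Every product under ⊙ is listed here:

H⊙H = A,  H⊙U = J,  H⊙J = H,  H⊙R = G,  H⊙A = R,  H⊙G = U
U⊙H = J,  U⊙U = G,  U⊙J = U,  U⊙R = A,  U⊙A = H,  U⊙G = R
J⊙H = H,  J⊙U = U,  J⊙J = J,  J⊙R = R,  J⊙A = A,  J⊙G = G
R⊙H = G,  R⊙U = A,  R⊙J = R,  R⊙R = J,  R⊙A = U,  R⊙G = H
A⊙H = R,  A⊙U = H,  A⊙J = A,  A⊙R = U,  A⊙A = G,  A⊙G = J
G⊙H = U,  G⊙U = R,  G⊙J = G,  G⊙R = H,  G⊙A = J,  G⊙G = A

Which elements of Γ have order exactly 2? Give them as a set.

Identity is J. Compute the order of each non-identity element by repeated multiplication:
  H: H → A → R → G → U → J  (order 6)
  U: U → G → R → A → H → J  (order 6)
  R: R → J  (order 2)
  A: A → G → J  (order 3)
  G: G → A → J  (order 3)
Elements of order 2: {R}.

{R}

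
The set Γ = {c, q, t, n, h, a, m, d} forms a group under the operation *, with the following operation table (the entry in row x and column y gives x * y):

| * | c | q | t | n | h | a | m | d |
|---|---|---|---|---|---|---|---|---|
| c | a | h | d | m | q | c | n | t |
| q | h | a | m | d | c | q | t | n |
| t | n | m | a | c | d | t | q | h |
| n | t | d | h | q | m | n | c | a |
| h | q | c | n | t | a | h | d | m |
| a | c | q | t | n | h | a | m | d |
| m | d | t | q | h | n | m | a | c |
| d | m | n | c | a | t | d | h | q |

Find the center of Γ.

An element z is central iff its row equals its column in the table.
For t: t * n = c ≠ h = n * t, so t ∉ Z.
Checking each element this way leaves Z(Γ) = {a, q}.

{a, q}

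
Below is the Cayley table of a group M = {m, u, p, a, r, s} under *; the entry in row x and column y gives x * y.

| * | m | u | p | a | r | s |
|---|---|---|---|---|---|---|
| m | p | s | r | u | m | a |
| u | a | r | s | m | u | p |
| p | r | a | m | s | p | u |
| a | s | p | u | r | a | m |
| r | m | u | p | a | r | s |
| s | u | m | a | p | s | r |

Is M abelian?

p * u = a but u * p = s.
Since p and u do not commute, M is not abelian.

No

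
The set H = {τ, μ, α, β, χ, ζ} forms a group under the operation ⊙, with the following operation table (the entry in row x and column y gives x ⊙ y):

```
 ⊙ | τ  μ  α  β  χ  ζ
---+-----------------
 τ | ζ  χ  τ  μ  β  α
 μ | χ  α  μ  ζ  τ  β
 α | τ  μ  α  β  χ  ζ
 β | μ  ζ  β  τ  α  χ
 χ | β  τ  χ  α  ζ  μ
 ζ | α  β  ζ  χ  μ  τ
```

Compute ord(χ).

6

The identity element is α (its row matches the header).
χ^1 = χ
χ^2 = χ ⊙ χ = ζ
χ^3 = ζ ⊙ χ = μ
χ^4 = μ ⊙ χ = τ
χ^5 = τ ⊙ χ = β
χ^6 = β ⊙ χ = α
The first power of χ equal to the identity is χ^6, so ord(χ) = 6.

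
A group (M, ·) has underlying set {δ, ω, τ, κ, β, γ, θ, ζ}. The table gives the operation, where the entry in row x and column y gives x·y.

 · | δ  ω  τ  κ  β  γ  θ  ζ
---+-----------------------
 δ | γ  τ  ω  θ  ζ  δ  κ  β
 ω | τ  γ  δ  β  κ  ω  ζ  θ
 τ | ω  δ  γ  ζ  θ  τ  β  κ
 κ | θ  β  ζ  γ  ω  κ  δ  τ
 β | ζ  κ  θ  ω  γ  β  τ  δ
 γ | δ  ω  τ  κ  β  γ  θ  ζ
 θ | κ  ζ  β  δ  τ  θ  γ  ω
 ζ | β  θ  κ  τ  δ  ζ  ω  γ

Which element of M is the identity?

The identity e satisfies e·x = x for all x, so its row in the table reproduces the column headers.
Row γ reads: δ, ω, τ, κ, β, γ, θ, ζ — exactly the header order. So γ is the identity.

γ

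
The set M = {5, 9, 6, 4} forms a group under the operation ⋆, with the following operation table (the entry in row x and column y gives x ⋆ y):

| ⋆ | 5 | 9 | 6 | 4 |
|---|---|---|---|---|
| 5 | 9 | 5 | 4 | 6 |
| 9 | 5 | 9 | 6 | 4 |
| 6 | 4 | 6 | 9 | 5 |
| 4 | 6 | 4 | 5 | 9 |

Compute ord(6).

The identity element is 9 (its row matches the header).
6^1 = 6
6^2 = 6 ⋆ 6 = 9
The first power of 6 equal to the identity is 6^2, so ord(6) = 2.

2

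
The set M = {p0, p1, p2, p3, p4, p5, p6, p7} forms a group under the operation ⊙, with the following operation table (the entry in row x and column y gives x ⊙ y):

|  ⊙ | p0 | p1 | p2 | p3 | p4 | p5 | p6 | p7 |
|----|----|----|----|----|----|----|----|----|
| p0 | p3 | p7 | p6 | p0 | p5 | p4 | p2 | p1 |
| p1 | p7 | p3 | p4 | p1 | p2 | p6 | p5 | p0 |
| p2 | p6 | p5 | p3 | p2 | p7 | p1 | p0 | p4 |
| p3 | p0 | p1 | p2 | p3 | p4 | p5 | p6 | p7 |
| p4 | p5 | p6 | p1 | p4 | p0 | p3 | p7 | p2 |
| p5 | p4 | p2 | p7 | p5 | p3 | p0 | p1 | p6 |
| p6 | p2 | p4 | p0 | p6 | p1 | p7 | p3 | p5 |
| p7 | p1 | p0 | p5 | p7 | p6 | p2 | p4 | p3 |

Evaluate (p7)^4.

p3

p7^1 = p7
p7^2 = p7 ⊙ p7 = p3
p7^3 = p3 ⊙ p7 = p7
p7^4 = p7 ⊙ p7 = p3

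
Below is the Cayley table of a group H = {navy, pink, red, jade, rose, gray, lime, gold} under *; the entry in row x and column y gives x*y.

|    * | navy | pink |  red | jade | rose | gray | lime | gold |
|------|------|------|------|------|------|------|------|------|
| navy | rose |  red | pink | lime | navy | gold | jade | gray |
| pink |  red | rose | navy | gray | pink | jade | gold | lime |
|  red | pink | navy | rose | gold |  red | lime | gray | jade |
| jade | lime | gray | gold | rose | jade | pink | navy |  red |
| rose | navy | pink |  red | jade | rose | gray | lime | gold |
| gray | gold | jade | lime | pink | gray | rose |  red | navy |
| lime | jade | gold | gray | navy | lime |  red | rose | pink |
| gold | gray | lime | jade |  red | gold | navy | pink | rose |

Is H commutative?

Check whether the table is symmetric across its main diagonal.
Every entry (row x, col y) equals the entry (row y, col x), so H is abelian.

Yes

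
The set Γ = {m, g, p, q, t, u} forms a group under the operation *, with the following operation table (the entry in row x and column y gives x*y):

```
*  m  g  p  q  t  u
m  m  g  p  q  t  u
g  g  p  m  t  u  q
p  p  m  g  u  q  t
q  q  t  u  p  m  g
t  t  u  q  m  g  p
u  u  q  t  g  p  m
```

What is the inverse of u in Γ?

u

First locate the identity: row m matches the header, so m is the identity.
Scan row u for m: u*u = m. Hence u^(-1) = u.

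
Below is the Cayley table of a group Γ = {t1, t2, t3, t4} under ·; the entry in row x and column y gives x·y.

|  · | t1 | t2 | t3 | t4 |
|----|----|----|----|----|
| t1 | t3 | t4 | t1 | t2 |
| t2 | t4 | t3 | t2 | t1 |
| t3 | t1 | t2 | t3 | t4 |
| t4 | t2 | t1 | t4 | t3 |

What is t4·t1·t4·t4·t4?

t4·t1 = t2
t2·t4 = t1
t1·t4 = t2
t2·t4 = t1

t1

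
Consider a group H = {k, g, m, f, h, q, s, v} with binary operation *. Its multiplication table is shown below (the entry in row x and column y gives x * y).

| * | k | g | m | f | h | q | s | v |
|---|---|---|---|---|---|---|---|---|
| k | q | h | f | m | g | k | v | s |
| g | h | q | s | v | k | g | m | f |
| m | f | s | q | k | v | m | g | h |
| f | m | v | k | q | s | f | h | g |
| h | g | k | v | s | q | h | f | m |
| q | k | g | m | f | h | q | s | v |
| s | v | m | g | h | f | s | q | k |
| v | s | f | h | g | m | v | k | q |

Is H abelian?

Yes

Check whether the table is symmetric across its main diagonal.
Every entry (row x, col y) equals the entry (row y, col x), so H is abelian.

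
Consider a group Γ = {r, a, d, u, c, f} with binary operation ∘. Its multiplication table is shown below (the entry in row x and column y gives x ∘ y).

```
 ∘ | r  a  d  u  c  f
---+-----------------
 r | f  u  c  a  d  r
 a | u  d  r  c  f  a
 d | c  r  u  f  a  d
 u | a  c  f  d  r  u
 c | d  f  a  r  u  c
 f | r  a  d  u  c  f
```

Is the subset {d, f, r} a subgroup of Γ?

r ∘ d = c, which is not in {d, f, r}.
The subset is not closed under ∘, so it is not a subgroup.
(Structurally, Γ here is isomorphic to the cyclic group Z_6.)

No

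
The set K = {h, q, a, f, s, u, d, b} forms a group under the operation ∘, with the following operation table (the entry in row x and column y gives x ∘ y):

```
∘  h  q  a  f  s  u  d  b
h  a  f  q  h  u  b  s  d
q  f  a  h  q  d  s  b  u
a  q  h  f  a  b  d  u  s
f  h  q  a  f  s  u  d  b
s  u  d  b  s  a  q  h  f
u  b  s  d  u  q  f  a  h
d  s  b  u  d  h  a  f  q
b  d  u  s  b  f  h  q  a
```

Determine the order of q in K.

4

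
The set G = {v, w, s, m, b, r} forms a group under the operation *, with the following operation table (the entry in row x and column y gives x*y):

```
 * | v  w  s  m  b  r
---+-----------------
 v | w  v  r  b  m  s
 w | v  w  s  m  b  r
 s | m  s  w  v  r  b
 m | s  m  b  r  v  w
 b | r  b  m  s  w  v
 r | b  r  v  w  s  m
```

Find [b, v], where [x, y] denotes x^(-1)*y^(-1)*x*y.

m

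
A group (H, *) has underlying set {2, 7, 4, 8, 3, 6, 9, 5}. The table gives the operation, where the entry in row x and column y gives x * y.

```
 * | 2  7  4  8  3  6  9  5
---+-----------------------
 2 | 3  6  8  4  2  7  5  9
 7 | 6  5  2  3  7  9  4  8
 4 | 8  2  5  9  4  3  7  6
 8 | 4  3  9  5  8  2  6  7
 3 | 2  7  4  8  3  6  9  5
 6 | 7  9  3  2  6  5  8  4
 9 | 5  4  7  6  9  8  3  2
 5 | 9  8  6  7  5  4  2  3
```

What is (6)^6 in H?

6^1 = 6
6^2 = 6 * 6 = 5
6^3 = 5 * 6 = 4
6^4 = 4 * 6 = 3
6^5 = 3 * 6 = 6
6^6 = 6 * 6 = 5
(Structurally, H here is isomorphic to Z_2 x Z_4.)

5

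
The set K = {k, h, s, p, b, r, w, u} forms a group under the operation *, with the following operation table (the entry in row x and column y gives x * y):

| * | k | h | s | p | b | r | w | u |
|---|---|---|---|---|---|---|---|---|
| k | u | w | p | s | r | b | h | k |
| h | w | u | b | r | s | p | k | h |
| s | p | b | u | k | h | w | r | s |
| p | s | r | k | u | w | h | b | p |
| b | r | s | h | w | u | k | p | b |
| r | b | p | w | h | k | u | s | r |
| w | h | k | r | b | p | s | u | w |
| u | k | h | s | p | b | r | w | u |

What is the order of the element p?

2

The identity element is u (its row matches the header).
p^1 = p
p^2 = p * p = u
The first power of p equal to the identity is p^2, so ord(p) = 2.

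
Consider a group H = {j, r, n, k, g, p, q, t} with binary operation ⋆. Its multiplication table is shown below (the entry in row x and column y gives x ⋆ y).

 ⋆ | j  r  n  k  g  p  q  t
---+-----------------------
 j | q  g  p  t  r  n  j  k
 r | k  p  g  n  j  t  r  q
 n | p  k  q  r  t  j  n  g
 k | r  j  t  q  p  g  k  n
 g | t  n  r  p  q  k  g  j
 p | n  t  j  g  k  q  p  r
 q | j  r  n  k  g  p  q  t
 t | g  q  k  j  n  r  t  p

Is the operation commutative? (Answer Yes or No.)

t ⋆ k = j but k ⋆ t = n.
Since t and k do not commute, H is not abelian.

No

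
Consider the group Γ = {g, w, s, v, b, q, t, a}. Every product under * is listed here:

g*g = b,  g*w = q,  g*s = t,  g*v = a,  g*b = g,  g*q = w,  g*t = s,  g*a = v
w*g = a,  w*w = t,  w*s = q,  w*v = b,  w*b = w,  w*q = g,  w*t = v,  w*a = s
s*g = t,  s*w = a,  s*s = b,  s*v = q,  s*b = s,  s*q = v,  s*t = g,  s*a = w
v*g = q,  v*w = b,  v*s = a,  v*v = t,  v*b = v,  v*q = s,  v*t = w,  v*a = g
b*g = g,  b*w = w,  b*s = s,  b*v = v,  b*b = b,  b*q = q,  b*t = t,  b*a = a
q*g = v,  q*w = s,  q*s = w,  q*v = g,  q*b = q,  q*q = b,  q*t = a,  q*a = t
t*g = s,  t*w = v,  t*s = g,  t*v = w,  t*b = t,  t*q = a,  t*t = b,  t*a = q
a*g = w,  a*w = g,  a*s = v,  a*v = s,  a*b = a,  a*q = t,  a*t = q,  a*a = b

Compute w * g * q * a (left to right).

w * g = a
a * q = t
t * a = q
(Structurally, Γ here is isomorphic to the dihedral group D_4.)

q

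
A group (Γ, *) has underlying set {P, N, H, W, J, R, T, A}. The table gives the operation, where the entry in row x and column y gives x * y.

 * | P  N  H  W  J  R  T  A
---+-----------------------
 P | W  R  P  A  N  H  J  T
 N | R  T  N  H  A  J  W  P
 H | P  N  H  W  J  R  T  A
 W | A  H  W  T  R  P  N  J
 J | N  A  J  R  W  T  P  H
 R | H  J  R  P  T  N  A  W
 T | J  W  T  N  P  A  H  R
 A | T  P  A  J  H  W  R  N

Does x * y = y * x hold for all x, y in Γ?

Yes

Check whether the table is symmetric across its main diagonal.
Every entry (row x, col y) equals the entry (row y, col x), so Γ is abelian.
(In fact Γ ≅ the cyclic group Z_8.)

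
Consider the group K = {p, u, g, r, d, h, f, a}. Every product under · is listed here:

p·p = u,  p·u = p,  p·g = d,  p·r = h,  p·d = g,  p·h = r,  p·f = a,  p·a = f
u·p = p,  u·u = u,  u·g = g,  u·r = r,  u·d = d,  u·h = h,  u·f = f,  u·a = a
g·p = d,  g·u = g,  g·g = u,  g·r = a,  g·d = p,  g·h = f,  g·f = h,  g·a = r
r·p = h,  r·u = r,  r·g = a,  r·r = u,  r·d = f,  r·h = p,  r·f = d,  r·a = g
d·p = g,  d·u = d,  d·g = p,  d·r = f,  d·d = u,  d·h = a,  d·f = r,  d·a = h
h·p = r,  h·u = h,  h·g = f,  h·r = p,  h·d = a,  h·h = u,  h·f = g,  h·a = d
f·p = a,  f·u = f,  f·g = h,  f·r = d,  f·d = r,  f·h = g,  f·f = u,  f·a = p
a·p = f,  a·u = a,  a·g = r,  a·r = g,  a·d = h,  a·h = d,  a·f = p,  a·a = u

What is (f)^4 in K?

u

f^1 = f
f^2 = f·f = u
f^3 = u·f = f
f^4 = f·f = u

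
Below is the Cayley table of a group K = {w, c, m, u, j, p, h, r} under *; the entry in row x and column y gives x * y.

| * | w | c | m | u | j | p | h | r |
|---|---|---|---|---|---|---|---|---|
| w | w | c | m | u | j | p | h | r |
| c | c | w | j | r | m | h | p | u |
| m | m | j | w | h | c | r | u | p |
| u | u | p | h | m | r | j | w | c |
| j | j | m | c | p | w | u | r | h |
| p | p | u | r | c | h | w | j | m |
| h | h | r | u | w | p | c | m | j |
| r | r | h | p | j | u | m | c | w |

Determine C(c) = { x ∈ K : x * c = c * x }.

{c, j, m, w}

Compare row c with column c entry by entry.
m * c = j = c * m, so m commutes with c.
r * c = h but c * r = u, so r does not.
Collecting the elements that commute with c: C(c) = {c, j, m, w}.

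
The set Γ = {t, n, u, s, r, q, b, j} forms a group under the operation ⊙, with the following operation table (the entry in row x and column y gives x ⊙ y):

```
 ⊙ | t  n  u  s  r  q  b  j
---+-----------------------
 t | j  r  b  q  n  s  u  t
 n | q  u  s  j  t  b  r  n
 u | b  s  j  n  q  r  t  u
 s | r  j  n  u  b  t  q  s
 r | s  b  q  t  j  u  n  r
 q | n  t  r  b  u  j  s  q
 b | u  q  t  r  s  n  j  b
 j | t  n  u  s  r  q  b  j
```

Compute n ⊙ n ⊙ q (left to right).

r

n ⊙ n = u
u ⊙ q = r
(Structurally, Γ here is isomorphic to the dihedral group D_4.)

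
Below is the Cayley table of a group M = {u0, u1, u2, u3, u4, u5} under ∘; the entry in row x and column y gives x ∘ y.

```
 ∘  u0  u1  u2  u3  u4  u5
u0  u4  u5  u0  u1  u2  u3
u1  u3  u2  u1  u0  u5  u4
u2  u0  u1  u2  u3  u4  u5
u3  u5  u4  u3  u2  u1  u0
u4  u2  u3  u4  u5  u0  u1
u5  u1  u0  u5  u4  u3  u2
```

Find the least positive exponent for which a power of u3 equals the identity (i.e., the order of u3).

The identity element is u2 (its row matches the header).
u3^1 = u3
u3^2 = u3 ∘ u3 = u2
The first power of u3 equal to the identity is u3^2, so ord(u3) = 2.

2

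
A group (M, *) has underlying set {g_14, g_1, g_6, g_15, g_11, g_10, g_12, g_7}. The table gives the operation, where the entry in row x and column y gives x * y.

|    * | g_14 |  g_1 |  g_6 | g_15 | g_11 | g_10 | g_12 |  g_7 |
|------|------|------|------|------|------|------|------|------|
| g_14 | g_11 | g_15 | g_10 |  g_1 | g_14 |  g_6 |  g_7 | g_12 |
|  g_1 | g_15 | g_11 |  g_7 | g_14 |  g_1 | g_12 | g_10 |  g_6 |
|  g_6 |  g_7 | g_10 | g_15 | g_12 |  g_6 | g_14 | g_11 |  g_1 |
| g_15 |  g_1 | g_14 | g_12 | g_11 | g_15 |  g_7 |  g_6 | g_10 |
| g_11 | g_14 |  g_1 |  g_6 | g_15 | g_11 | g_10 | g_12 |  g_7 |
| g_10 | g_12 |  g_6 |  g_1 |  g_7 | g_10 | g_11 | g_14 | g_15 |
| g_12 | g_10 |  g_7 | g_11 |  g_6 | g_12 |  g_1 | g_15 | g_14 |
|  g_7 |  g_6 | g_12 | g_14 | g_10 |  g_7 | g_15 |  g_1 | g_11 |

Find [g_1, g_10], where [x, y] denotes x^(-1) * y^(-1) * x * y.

Identity is g_11; from the table g_1^(-1) = g_1 and g_10^(-1) = g_10.
g_1 * g_10 = g_12
g_12 * g_1 = g_7
g_7 * g_10 = g_15

g_15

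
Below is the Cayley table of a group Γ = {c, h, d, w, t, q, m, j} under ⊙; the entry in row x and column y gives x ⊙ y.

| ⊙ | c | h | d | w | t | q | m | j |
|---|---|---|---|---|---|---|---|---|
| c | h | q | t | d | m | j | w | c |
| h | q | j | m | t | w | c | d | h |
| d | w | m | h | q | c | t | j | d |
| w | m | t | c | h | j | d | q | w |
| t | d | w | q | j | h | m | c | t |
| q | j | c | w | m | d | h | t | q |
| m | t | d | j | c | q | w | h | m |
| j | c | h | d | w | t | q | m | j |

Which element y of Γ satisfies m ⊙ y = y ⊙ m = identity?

First locate the identity: row j matches the header, so j is the identity.
Scan row m for j: m ⊙ d = j. Hence m^(-1) = d.
(Structurally, Γ here is isomorphic to the quaternion group Q_8.)

d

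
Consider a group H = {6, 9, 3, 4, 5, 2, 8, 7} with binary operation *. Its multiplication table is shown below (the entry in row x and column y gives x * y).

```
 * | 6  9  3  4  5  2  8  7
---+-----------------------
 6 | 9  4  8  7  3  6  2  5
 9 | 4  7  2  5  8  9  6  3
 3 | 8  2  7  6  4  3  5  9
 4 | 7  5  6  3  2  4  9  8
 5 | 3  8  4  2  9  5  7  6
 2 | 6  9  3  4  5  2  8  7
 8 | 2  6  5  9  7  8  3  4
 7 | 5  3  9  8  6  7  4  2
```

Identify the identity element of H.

2

The identity e satisfies e * x = x for all x, so its row in the table reproduces the column headers.
Row 2 reads: 6, 9, 3, 4, 5, 2, 8, 7 — exactly the header order. So 2 is the identity.
(Structurally, H here is isomorphic to the cyclic group Z_8.)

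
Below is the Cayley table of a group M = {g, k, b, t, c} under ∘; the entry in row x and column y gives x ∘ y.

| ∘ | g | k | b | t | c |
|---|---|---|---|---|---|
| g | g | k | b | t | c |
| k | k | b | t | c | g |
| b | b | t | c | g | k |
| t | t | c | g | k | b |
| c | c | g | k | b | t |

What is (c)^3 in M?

b

c^1 = c
c^2 = c ∘ c = t
c^3 = t ∘ c = b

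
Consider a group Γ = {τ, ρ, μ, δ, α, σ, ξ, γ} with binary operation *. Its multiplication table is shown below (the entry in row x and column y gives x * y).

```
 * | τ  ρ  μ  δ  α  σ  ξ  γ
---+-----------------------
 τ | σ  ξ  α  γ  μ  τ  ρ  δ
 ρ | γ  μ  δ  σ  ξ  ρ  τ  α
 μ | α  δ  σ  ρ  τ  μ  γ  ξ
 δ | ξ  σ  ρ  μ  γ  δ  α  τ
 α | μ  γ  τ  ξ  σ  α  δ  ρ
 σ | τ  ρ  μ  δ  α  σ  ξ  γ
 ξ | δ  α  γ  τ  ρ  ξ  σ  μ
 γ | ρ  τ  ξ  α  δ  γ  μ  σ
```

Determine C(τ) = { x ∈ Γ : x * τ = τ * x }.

{α, μ, σ, τ}

Compare row τ with column τ entry by entry.
μ * τ = α = τ * μ, so μ commutes with τ.
ξ * τ = δ but τ * ξ = ρ, so ξ does not.
Collecting the elements that commute with τ: C(τ) = {α, μ, σ, τ}.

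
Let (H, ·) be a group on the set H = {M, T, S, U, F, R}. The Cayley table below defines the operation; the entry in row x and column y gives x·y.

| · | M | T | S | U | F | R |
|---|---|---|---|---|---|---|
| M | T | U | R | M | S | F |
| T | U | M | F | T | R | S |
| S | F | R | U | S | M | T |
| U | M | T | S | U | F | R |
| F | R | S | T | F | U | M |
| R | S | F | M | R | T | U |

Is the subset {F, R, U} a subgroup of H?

F·R = M, which is not in {F, R, U}.
The subset is not closed under ·, so it is not a subgroup.

No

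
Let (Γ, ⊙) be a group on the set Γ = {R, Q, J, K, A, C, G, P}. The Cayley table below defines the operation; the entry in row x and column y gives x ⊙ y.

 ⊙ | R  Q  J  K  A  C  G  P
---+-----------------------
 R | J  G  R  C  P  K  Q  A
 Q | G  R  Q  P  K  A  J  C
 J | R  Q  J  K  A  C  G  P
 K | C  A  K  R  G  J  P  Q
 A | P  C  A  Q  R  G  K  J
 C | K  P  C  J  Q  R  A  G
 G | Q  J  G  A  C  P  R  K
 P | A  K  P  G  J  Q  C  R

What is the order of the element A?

4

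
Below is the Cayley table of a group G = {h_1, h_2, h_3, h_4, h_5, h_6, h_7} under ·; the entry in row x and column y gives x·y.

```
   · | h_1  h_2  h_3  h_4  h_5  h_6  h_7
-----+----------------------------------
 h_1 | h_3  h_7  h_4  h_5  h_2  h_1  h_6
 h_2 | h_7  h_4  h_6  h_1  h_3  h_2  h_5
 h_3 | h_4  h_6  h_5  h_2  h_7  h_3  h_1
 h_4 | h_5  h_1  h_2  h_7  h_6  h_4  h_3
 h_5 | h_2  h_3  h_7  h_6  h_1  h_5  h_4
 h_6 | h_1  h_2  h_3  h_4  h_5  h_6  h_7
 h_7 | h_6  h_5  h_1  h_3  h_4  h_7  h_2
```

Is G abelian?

Check whether the table is symmetric across its main diagonal.
Every entry (row x, col y) equals the entry (row y, col x), so G is abelian.
(In fact G ≅ the cyclic group Z_7.)

Yes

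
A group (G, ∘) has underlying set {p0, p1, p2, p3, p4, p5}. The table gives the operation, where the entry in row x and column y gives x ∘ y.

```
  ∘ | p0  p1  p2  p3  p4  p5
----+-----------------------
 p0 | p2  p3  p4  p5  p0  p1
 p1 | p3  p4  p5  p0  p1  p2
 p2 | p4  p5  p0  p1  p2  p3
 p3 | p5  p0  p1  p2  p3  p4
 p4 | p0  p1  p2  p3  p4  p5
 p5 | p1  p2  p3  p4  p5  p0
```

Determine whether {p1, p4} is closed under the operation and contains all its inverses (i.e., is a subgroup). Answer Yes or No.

{p1, p4} contains the identity p4.
Checking products: every product of two elements of {p1, p4} (read from the table) lies in {p1, p4}, so the set is closed.
In a finite group, a nonempty closed subset is a subgroup. So {p1, p4} ≤ G.

Yes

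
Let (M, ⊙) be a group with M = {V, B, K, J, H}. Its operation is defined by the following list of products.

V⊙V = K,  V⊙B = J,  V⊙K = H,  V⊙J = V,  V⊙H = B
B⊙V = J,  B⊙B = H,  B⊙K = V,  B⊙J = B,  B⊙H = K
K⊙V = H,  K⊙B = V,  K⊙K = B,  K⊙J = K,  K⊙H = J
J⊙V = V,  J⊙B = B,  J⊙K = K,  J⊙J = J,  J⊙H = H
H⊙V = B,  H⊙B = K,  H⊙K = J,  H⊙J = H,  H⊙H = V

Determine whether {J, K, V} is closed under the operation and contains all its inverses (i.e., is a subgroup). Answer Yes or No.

V ⊙ K = H, which is not in {J, K, V}.
The subset is not closed under ⊙, so it is not a subgroup.

No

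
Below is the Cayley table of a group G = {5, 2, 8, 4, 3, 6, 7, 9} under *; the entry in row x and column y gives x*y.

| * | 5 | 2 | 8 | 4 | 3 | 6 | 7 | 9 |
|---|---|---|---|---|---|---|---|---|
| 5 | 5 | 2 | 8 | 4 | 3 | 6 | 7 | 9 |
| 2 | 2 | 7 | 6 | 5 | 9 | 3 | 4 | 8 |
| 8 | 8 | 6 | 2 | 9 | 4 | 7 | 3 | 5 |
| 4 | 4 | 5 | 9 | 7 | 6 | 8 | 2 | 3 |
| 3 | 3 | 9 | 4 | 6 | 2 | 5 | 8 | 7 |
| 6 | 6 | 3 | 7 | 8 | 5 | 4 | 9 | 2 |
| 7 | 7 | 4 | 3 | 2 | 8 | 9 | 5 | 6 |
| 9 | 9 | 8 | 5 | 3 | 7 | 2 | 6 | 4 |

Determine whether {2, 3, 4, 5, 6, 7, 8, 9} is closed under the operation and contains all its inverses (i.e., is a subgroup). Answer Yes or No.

Yes

{2, 3, 4, 5, 6, 7, 8, 9} contains the identity 5.
Checking products: every product of two elements of {2, 3, 4, 5, 6, 7, 8, 9} (read from the table) lies in {2, 3, 4, 5, 6, 7, 8, 9}, so the set is closed.
In a finite group, a nonempty closed subset is a subgroup. So {2, 3, 4, 5, 6, 7, 8, 9} ≤ G.
(Structurally, G here is isomorphic to the cyclic group Z_8.)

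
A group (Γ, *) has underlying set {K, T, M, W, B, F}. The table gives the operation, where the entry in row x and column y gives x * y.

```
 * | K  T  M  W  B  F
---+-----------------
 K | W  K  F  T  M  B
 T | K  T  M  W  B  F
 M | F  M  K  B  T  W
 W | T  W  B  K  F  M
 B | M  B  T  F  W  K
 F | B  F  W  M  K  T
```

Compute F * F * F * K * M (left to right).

T

F * F = T
T * F = F
F * K = B
B * M = T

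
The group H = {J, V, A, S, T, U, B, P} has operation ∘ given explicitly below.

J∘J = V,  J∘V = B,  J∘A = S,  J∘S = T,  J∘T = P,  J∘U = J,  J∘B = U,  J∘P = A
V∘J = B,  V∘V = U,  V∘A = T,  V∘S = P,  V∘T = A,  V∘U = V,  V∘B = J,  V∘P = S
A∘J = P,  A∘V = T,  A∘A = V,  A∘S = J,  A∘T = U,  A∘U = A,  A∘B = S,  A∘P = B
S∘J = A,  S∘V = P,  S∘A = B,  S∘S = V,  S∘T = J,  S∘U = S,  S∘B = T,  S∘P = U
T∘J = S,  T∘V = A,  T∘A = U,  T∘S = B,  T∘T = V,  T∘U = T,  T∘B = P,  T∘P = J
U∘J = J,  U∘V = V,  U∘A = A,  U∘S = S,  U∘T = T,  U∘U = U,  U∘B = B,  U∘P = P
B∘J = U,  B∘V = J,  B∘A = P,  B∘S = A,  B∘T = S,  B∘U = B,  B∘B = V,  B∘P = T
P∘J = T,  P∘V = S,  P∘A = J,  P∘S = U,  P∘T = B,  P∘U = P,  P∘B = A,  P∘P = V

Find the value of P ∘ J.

T

Read row P, column J: P ∘ J = T.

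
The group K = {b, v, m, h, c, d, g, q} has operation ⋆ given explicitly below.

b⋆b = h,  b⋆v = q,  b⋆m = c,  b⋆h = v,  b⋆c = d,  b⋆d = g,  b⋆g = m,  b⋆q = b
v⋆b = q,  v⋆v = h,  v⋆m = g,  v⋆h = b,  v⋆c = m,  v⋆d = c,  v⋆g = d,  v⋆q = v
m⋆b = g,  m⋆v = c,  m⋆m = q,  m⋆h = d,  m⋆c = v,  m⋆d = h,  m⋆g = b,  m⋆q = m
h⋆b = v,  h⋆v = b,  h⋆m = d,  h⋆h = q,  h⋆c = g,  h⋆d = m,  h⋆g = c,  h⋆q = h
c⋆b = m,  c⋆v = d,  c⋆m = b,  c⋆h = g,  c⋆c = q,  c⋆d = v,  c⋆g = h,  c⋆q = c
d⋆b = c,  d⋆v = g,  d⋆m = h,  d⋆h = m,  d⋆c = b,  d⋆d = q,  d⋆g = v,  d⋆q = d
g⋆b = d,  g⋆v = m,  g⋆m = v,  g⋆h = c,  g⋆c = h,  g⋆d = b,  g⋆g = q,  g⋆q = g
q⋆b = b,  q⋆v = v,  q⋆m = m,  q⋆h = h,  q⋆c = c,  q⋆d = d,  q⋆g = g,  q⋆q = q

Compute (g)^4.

g^1 = g
g^2 = g ⋆ g = q
g^3 = q ⋆ g = g
g^4 = g ⋆ g = q

q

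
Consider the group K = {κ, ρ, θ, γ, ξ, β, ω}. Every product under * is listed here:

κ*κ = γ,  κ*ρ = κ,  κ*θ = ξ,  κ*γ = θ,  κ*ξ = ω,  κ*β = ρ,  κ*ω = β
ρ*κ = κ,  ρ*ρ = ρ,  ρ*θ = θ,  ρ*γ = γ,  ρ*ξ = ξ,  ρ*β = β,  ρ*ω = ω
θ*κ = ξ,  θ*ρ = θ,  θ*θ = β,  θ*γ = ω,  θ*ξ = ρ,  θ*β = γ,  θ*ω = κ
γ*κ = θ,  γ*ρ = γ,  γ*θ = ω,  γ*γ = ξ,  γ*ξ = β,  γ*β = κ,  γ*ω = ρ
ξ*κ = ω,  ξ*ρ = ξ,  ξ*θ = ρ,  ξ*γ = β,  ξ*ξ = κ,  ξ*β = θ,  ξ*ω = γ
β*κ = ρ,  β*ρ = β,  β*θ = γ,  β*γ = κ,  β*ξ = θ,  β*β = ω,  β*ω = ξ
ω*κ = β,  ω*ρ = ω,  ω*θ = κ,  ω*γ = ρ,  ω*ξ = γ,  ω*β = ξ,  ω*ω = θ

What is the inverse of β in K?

First locate the identity: row ρ matches the header, so ρ is the identity.
Scan row β for ρ: β * κ = ρ. Hence β^(-1) = κ.

κ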